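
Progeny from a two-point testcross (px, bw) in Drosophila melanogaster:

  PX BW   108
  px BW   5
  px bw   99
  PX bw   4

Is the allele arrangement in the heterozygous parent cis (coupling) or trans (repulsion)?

The two most frequent classes are PX BW (108) and px bw (99); these are the parental (non-recombinant) types.
So the F1 carried PX BW on one chromosome and px bw on the other — the recessive alleles are on the same chromosome (cis / coupling).

cis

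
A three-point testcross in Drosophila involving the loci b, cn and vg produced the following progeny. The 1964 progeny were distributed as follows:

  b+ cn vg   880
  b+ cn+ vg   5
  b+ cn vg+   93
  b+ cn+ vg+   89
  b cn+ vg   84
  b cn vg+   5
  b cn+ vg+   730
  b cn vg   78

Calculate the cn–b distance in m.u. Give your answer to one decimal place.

The two most frequent reciprocal classes, b cn+ vg+ and b+ cn vg, are the parental types, so the F1 was b cn+ vg+ / b+ cn vg.
The two rarest classes, b cn vg+ and b+ cn+ vg, are the double crossovers. Comparing them with the parentals, only the cn allele has switched, so cn is the middle locus and the order is b – cn – vg.
Crossovers in the b–cn interval produce the single-crossover classes b+ cn+ vg+ and b cn vg (89 + 78 = 167) plus the double crossovers (10).
RF(b–cn) = (167 + 10) / 1964 = 177/1964 = 0.0901 → 9.0 m.u.

9.0 m.u.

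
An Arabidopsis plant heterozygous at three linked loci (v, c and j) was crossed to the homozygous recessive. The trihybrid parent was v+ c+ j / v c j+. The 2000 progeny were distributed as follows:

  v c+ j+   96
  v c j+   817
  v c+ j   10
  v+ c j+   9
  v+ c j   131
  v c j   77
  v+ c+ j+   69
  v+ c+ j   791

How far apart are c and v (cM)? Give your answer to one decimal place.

The two rarest classes, v c+ j and v+ c j+, are the double crossovers. Comparing them with the parentals, only the v allele has switched, so v is the middle locus and the order is c – v – j.
Crossovers in the c–v interval produce the single-crossover classes v+ c j and v c+ j+ (131 + 96 = 227) plus the double crossovers (19).
RF(c–v) = (227 + 19) / 2000 = 246/2000 = 0.1230 → 12.3 cM.

12.3 cM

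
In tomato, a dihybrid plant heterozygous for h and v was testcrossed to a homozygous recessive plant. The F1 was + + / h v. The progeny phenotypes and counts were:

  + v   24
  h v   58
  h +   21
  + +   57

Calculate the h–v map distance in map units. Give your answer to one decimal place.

The recombinant classes are + v and h +: 24 + 21 = 45.
Recombination frequency = 45/160 = 0.2812 ≈ 28.1%, i.e. 28.1 map units.

28.1 map units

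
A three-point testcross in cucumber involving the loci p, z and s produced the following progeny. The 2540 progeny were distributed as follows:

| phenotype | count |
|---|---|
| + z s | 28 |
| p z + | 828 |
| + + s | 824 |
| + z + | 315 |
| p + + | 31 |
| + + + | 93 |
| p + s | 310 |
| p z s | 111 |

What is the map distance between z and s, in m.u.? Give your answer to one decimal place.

10.4 m.u.

The two most frequent reciprocal classes, p z + and + + s, are the parental types, so the F1 was p z + / + + s.
The two rarest classes, p + + and + z s, are the double crossovers. Comparing them with the parentals, only the z allele has switched, so z is the middle locus and the order is s – z – p.
Crossovers in the s–z interval produce the single-crossover classes p z s and + + + (111 + 93 = 204) plus the double crossovers (59).
RF(s–z) = (204 + 59) / 2540 = 263/2540 = 0.1035 → 10.4 m.u.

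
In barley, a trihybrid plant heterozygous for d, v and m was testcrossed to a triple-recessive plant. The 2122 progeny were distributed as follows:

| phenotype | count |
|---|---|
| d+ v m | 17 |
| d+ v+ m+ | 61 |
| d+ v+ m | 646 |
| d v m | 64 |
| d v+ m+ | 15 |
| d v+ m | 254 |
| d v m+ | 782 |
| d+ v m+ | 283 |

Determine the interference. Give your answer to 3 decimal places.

The two most frequent reciprocal classes, d v m+ and d+ v+ m, are the parental types, so the F1 was d v m+ / d+ v+ m.
The two rarest classes, d v+ m+ and d+ v m, are the double crossovers. Comparing them with the parentals, only the v allele has switched, so v is the middle locus and the order is m – v – d.
m–v: (125 + 32)/2122 = 0.0740; v–d: (537 + 32)/2122 = 0.2681.
Expected DCO frequency = 0.0740 × 0.2681 ≈ 0.01984; observed = 32/2122 ≈ 0.01508.
Coefficient of coincidence = 0.01508/0.01984 ≈ 0.760; interference = 1 − 0.760 = 0.240.

0.240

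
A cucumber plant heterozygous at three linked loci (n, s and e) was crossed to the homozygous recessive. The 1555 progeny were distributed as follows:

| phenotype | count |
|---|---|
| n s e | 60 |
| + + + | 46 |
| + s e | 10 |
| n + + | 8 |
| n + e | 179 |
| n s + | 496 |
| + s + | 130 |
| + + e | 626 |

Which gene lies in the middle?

The two most frequent reciprocal classes, + + e and n s +, are the parental types, so the F1 was + + e / n s +.
The two rarest classes, + s e and n + +, are the double crossovers. Comparing them with the parentals, only the s allele has switched, so s is the middle locus and the order is e – s – n.

s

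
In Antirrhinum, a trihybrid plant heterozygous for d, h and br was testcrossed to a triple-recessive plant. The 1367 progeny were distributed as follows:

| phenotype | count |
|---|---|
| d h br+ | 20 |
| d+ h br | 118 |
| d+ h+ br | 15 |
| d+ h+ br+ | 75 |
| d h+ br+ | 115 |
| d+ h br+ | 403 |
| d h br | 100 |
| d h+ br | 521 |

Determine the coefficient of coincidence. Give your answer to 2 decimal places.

0.85

The two most frequent reciprocal classes, d+ h br+ and d h+ br, are the parental types, so the F1 was d+ h br+ / d h+ br.
The two rarest classes, d h br+ and d+ h+ br, are the double crossovers. Comparing them with the parentals, only the d allele has switched, so d is the middle locus and the order is h – d – br.
h–d: (175 + 35)/1367 = 0.1536; d–br: (233 + 35)/1367 = 0.1960.
Expected DCO frequency = 0.1536 × 0.1960 ≈ 0.03011; observed = 35/1367 ≈ 0.02560.
Coefficient of coincidence = 0.02560/0.03011 ≈ 0.85.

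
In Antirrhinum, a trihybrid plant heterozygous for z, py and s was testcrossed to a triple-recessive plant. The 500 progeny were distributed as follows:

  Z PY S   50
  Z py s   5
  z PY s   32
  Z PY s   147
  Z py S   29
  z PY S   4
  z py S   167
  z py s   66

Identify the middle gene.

The two most frequent reciprocal classes, Z PY s and z py S, are the parental types, so the F1 was Z PY s / z py S.
The two rarest classes, Z py s and z PY S, are the double crossovers. Comparing them with the parentals, only the py allele has switched, so py is the middle locus and the order is s – py – z.

py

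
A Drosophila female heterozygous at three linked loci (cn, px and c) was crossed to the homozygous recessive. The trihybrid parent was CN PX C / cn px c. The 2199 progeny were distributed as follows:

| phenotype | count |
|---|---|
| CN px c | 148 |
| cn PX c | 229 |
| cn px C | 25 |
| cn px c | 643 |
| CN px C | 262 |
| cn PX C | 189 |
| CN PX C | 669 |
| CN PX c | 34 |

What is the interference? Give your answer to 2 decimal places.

The two rarest classes, CN PX c and cn px C, are the double crossovers. Comparing them with the parentals, only the c allele has switched, so c is the middle locus and the order is px – c – cn.
px–c: (491 + 59)/2199 = 0.2501; c–cn: (337 + 59)/2199 = 0.1801.
Expected DCO frequency = 0.2501 × 0.1801 ≈ 0.04504; observed = 59/2199 ≈ 0.02683.
Coefficient of coincidence = 0.02683/0.04504 ≈ 0.60; interference = 1 − 0.60 = 0.40.

0.40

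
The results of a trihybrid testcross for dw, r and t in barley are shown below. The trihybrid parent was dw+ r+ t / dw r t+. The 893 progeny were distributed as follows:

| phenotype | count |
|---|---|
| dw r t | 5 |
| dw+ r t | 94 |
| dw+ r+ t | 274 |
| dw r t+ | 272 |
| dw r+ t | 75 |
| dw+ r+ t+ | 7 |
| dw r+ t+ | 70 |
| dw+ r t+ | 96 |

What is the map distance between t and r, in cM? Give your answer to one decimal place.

The two rarest classes, dw+ r+ t+ and dw r t, are the double crossovers. Comparing them with the parentals, only the t allele has switched, so t is the middle locus and the order is dw – t – r.
Crossovers in the t–r interval produce the single-crossover classes dw+ r t and dw r+ t+ (94 + 70 = 164) plus the double crossovers (12).
RF(t–r) = (164 + 12) / 893 = 176/893 = 0.1971 → 19.7 cM.

19.7 cM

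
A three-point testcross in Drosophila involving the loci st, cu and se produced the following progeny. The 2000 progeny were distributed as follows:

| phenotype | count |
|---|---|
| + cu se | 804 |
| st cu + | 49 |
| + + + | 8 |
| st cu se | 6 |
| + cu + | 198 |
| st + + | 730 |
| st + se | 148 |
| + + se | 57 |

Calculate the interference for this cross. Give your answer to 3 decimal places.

0.352

The two most frequent reciprocal classes, + cu se and st + +, are the parental types, so the F1 was + cu se / st + +.
The two rarest classes, st cu se and + + +, are the double crossovers. Comparing them with the parentals, only the st allele has switched, so st is the middle locus and the order is cu – st – se.
cu–st: (106 + 14)/2000 = 0.0600; st–se: (346 + 14)/2000 = 0.1800.
Expected DCO frequency = 0.0600 × 0.1800 ≈ 0.01080; observed = 14/2000 ≈ 0.00700.
Coefficient of coincidence = 0.00700/0.01080 ≈ 0.648; interference = 1 − 0.648 = 0.352.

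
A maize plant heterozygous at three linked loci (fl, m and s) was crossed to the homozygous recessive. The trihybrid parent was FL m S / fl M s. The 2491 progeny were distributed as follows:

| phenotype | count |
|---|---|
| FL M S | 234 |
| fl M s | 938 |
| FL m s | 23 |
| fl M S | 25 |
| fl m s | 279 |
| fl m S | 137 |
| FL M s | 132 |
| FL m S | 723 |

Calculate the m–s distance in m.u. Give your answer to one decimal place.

The two rarest classes, FL m s and fl M S, are the double crossovers. Comparing them with the parentals, only the s allele has switched, so s is the middle locus and the order is m – s – fl.
Crossovers in the m–s interval produce the single-crossover classes FL M S and fl m s (234 + 279 = 513) plus the double crossovers (48).
RF(m–s) = (513 + 48) / 2491 = 561/2491 = 0.2252 → 22.5 m.u.

22.5 m.u.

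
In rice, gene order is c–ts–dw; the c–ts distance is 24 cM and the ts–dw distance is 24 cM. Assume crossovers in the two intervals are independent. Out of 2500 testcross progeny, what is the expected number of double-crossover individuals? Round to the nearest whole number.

Map distances give recombination frequencies of 0.240 and 0.240 for the two intervals.
With no interference, expected double-crossover frequency = 0.240 × 0.240 = 0.05760.
Expected number = 0.05760 × 2500 = 144.00 ≈ 144.

144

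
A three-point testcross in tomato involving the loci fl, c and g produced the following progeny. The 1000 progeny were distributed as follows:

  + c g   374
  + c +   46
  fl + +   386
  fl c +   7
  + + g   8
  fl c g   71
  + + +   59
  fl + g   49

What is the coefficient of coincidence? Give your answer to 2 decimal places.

The two most frequent reciprocal classes, fl + + and + c g, are the parental types, so the F1 was fl + + / + c g.
The two rarest classes, fl c + and + + g, are the double crossovers. Comparing them with the parentals, only the c allele has switched, so c is the middle locus and the order is g – c – fl.
g–c: (95 + 15)/1000 = 0.1100; c–fl: (130 + 15)/1000 = 0.1450.
Expected DCO frequency = 0.1100 × 0.1450 ≈ 0.01595; observed = 15/1000 ≈ 0.01500.
Coefficient of coincidence = 0.01500/0.01595 ≈ 0.94.

0.94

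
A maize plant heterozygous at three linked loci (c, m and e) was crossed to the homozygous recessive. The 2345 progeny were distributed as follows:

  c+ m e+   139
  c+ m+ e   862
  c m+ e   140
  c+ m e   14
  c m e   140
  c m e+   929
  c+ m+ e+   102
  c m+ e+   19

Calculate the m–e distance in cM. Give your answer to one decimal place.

The two most frequent reciprocal classes, c m e+ and c+ m+ e, are the parental types, so the F1 was c m e+ / c+ m+ e.
The two rarest classes, c m+ e+ and c+ m e, are the double crossovers. Comparing them with the parentals, only the m allele has switched, so m is the middle locus and the order is c – m – e.
Crossovers in the m–e interval produce the single-crossover classes c m e and c+ m+ e+ (140 + 102 = 242) plus the double crossovers (33).
RF(m–e) = (242 + 33) / 2345 = 275/2345 = 0.1173 → 11.7 cM.

11.7 cM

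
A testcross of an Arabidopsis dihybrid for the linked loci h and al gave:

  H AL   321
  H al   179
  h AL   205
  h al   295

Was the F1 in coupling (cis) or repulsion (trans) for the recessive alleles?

cis

The two most frequent classes are H AL (321) and h al (295); these are the parental (non-recombinant) types.
So the F1 carried H AL on one chromosome and h al on the other — the recessive alleles are on the same chromosome (cis / coupling).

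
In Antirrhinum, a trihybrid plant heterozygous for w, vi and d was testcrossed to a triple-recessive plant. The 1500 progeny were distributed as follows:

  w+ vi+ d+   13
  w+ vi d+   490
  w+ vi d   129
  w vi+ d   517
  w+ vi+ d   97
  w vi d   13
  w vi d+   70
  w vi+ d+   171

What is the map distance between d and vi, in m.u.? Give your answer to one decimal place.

21.7 m.u.

The two most frequent reciprocal classes, w+ vi d+ and w vi+ d, are the parental types, so the F1 was w+ vi d+ / w vi+ d.
The two rarest classes, w+ vi+ d+ and w vi d, are the double crossovers. Comparing them with the parentals, only the vi allele has switched, so vi is the middle locus and the order is w – vi – d.
Crossovers in the vi–d interval produce the single-crossover classes w+ vi d and w vi+ d+ (129 + 171 = 300) plus the double crossovers (26).
RF(vi–d) = (300 + 26) / 1500 = 326/1500 = 0.2173 → 21.7 m.u.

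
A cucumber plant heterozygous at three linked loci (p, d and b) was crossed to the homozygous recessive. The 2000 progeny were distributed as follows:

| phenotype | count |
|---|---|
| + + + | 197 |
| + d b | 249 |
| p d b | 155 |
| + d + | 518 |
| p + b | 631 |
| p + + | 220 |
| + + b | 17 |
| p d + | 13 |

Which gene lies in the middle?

The two most frequent reciprocal classes, p + b and + d +, are the parental types, so the F1 was p + b / + d +.
The two rarest classes, + + b and p d +, are the double crossovers. Comparing them with the parentals, only the p allele has switched, so p is the middle locus and the order is b – p – d.

p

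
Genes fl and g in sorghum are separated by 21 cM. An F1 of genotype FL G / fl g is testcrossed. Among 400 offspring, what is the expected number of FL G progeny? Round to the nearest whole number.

158

A map distance of 21 cM corresponds to a recombination frequency of 0.210.
The F1 is FL G / fl g, so FL G is a parental gamete class with expected frequency (1 − r)/2 = 0.790/2 = 0.3950.
Expected number = 0.3950 × 400 = 158.00 ≈ 158.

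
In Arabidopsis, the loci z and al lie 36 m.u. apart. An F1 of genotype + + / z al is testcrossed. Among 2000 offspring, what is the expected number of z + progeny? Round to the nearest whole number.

A map distance of 36 m.u. corresponds to a recombination frequency of 0.360.
The F1 is + + / z al, so z + is a recombinant gamete class with expected frequency r/2 = 0.360/2 = 0.1800.
Expected number = 0.1800 × 2000 = 360.00 ≈ 360.

360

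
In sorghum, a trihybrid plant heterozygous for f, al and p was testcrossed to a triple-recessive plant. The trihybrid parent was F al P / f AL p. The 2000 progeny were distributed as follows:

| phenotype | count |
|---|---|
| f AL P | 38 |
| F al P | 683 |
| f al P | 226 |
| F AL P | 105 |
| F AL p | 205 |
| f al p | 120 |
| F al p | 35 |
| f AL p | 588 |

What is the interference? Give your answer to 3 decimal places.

The two rarest classes, F al p and f AL P, are the double crossovers. Comparing them with the parentals, only the p allele has switched, so p is the middle locus and the order is f – p – al.
f–p: (431 + 73)/2000 = 0.2520; p–al: (225 + 73)/2000 = 0.1490.
Expected DCO frequency = 0.2520 × 0.1490 ≈ 0.03755; observed = 73/2000 ≈ 0.03650.
Coefficient of coincidence = 0.03650/0.03755 ≈ 0.972; interference = 1 − 0.972 = 0.028.

0.028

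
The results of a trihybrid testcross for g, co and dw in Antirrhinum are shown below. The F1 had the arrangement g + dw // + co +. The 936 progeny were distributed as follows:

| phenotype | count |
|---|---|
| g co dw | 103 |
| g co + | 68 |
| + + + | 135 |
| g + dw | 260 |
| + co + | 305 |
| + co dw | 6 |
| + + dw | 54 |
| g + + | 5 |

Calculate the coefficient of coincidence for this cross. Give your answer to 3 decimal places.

0.311

The two rarest classes, g + + and + co dw, are the double crossovers. Comparing them with the parentals, only the dw allele has switched, so dw is the middle locus and the order is co – dw – g.
co–dw: (238 + 11)/936 = 0.2660; dw–g: (122 + 11)/936 = 0.1421.
Expected DCO frequency = 0.2660 × 0.1421 ≈ 0.03780; observed = 11/936 ≈ 0.01175.
Coefficient of coincidence = 0.01175/0.03780 ≈ 0.311.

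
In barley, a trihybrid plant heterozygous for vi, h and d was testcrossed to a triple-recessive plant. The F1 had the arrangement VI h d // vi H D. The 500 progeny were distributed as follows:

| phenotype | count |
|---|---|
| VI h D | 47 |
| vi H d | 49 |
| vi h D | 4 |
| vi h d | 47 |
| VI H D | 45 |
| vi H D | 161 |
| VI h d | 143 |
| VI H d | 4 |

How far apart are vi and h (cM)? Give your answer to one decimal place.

20.0 cM

The two rarest classes, VI H d and vi h D, are the double crossovers. Comparing them with the parentals, only the h allele has switched, so h is the middle locus and the order is vi – h – d.
Crossovers in the vi–h interval produce the single-crossover classes vi h d and VI H D (47 + 45 = 92) plus the double crossovers (8).
RF(vi–h) = (92 + 8) / 500 = 100/500 = 0.2000 → 20.0 cM.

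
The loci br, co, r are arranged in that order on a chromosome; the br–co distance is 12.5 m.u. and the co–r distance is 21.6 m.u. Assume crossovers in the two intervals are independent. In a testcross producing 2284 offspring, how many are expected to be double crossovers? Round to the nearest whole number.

62

Map distances give recombination frequencies of 0.125 and 0.216 for the two intervals.
With no interference, expected double-crossover frequency = 0.125 × 0.216 = 0.02700.
Expected number = 0.02700 × 2284 = 61.67 ≈ 62.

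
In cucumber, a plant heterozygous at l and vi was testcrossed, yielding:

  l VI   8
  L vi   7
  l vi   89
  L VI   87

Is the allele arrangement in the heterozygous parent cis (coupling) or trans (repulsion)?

The two most frequent classes are L VI (87) and l vi (89); these are the parental (non-recombinant) types.
So the F1 carried L VI on one chromosome and l vi on the other — the recessive alleles are on the same chromosome (cis / coupling).

cis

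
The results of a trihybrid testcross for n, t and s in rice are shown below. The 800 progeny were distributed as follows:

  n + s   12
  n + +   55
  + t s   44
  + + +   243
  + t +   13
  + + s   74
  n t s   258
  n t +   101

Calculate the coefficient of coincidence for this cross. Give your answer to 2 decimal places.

0.81

The two most frequent reciprocal classes, n t s and + + +, are the parental types, so the F1 was n t s / + + +.
The two rarest classes, n + s and + t +, are the double crossovers. Comparing them with the parentals, only the t allele has switched, so t is the middle locus and the order is s – t – n.
s–t: (175 + 25)/800 = 0.2500; t–n: (99 + 25)/800 = 0.1550.
Expected DCO frequency = 0.2500 × 0.1550 ≈ 0.03875; observed = 25/800 ≈ 0.03125.
Coefficient of coincidence = 0.03125/0.03875 ≈ 0.81.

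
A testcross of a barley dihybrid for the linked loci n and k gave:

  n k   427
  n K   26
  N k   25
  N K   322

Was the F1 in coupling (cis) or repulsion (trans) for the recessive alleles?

The two most frequent classes are N K (322) and n k (427); these are the parental (non-recombinant) types.
So the F1 carried N K on one chromosome and n k on the other — the recessive alleles are on the same chromosome (cis / coupling).

cis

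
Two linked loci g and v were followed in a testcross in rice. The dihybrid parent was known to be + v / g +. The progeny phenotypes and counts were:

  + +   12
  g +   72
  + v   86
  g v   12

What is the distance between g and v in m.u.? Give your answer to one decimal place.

13.2 m.u.

The recombinant classes are + + and g v: 12 + 12 = 24.
Recombination frequency = 24/182 = 0.1319 ≈ 13.2%, i.e. 13.2 m.u.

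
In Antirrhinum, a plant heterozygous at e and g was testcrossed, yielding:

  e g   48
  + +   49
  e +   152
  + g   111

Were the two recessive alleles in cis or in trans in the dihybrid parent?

The two most frequent classes are + g (111) and e + (152); these are the parental (non-recombinant) types.
So the F1 carried + g on one chromosome and e + on the other — the recessive alleles are on opposite chromosomes (trans / repulsion).

trans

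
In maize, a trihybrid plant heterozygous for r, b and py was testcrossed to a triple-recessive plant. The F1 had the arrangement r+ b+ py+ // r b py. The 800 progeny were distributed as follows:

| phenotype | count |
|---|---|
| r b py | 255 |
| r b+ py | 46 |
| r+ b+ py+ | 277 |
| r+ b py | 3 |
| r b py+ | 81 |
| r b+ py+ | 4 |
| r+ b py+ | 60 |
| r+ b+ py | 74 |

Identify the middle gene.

The two rarest classes, r b+ py+ and r+ b py, are the double crossovers. Comparing them with the parentals, only the r allele has switched, so r is the middle locus and the order is b – r – py.

r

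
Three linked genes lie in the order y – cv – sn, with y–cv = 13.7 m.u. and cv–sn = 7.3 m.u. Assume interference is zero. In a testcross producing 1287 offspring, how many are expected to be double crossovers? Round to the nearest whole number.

Map distances give recombination frequencies of 0.137 and 0.073 for the two intervals.
With no interference, expected double-crossover frequency = 0.137 × 0.073 = 0.01000.
Expected number = 0.01000 × 1287 = 12.87 ≈ 13.

13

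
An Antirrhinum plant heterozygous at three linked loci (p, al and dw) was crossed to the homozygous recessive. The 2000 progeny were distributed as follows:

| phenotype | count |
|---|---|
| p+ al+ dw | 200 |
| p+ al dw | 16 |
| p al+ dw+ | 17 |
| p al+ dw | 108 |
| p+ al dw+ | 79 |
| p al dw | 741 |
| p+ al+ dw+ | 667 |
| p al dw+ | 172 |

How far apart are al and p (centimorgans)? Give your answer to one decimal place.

11.0 centimorgans

The two most frequent reciprocal classes, p al dw and p+ al+ dw+, are the parental types, so the F1 was p al dw / p+ al+ dw+.
The two rarest classes, p+ al dw and p al+ dw+, are the double crossovers. Comparing them with the parentals, only the p allele has switched, so p is the middle locus and the order is al – p – dw.
Crossovers in the al–p interval produce the single-crossover classes p al+ dw and p+ al dw+ (108 + 79 = 187) plus the double crossovers (33).
RF(al–p) = (187 + 33) / 2000 = 220/2000 = 0.1100 → 11.0 centimorgans.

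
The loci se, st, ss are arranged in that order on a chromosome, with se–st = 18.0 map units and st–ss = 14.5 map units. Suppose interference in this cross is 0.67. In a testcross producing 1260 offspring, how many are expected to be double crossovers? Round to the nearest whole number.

Map distances give recombination frequencies of 0.180 and 0.145 for the two intervals.
With interference 0.67 (so coincidence = 0.33), expected double-crossover frequency = 0.180 × 0.145 × 0.33 = 0.00861.
Expected number = 0.00861 × 1260 = 10.85 ≈ 11.

11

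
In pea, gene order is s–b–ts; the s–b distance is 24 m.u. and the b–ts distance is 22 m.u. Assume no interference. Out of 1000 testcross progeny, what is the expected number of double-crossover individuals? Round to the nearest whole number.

Map distances give recombination frequencies of 0.240 and 0.220 for the two intervals.
With no interference, expected double-crossover frequency = 0.240 × 0.220 = 0.05280.
Expected number = 0.05280 × 1000 = 52.80 ≈ 53.

53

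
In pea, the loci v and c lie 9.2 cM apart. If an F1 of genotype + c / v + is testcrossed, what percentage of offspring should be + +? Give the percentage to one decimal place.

4.6%

A map distance of 9.2 cM corresponds to a recombination frequency of 0.092.
The F1 is + c / v +, so + + is a recombinant gamete class with expected frequency r/2 = 0.092/2 = 0.0460.
That is 0.0460 = 4.6% of the progeny.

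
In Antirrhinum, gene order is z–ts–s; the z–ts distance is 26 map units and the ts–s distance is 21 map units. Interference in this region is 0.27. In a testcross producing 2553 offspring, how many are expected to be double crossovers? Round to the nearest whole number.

Map distances give recombination frequencies of 0.260 and 0.210 for the two intervals.
With interference 0.27 (so coincidence = 0.73), expected double-crossover frequency = 0.260 × 0.210 × 0.73 = 0.03986.
Expected number = 0.03986 × 2553 = 101.76 ≈ 102.

102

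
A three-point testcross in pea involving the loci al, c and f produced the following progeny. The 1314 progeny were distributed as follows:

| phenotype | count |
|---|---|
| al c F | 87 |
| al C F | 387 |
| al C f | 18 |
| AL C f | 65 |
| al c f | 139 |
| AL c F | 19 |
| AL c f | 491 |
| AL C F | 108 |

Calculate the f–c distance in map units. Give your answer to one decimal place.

14.4 map units

The two most frequent reciprocal classes, al C F and AL c f, are the parental types, so the F1 was al C F / AL c f.
The two rarest classes, al C f and AL c F, are the double crossovers. Comparing them with the parentals, only the f allele has switched, so f is the middle locus and the order is c – f – al.
Crossovers in the c–f interval produce the single-crossover classes al c F and AL C f (87 + 65 = 152) plus the double crossovers (37).
RF(c–f) = (152 + 37) / 1314 = 189/1314 = 0.1438 → 14.4 map units.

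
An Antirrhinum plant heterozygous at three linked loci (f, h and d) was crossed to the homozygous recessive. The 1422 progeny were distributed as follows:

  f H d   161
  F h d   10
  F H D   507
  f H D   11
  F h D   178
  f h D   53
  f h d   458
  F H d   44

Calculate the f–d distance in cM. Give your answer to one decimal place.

8.3 cM

The two most frequent reciprocal classes, f h d and F H D, are the parental types, so the F1 was f h d / F H D.
The two rarest classes, F h d and f H D, are the double crossovers. Comparing them with the parentals, only the f allele has switched, so f is the middle locus and the order is d – f – h.
Crossovers in the d–f interval produce the single-crossover classes f h D and F H d (53 + 44 = 97) plus the double crossovers (21).
RF(d–f) = (97 + 21) / 1422 = 118/1422 = 0.0830 → 8.3 cM.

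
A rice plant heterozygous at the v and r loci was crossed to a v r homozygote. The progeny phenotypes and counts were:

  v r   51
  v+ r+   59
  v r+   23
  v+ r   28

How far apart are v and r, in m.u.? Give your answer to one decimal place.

The two most frequent classes, v+ r+ (59) and v r (51), are the parental types, so the F1 was v+ r+ / v r.
The recombinant classes are v+ r and v r+: 28 + 23 = 51.
Recombination frequency = 51/161 = 0.3168 ≈ 31.7%, i.e. 31.7 m.u.

31.7 m.u.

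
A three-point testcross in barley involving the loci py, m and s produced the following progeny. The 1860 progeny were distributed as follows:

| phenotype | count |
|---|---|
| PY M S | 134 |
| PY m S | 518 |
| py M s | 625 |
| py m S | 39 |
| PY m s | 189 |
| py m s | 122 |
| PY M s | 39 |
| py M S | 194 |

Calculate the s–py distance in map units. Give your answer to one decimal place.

The two most frequent reciprocal classes, py M s and PY m S, are the parental types, so the F1 was py M s / PY m S.
The two rarest classes, PY M s and py m S, are the double crossovers. Comparing them with the parentals, only the py allele has switched, so py is the middle locus and the order is m – py – s.
Crossovers in the py–s interval produce the single-crossover classes py M S and PY m s (194 + 189 = 383) plus the double crossovers (78).
RF(py–s) = (383 + 78) / 1860 = 461/1860 = 0.2478 → 24.8 map units.

24.8 map units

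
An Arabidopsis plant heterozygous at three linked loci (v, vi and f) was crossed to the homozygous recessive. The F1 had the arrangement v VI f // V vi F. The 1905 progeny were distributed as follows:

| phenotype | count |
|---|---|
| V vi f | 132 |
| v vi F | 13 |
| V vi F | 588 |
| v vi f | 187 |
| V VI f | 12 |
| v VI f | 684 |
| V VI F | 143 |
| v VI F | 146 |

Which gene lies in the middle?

The two rarest classes, V VI f and v vi F, are the double crossovers. Comparing them with the parentals, only the v allele has switched, so v is the middle locus and the order is vi – v – f.

v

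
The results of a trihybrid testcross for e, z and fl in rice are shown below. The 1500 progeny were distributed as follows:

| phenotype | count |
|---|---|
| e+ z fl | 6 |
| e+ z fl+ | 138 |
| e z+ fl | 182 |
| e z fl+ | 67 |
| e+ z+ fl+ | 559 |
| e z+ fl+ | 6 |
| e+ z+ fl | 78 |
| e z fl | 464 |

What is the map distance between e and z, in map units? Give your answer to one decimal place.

The two most frequent reciprocal classes, e+ z+ fl+ and e z fl, are the parental types, so the F1 was e+ z+ fl+ / e z fl.
The two rarest classes, e z+ fl+ and e+ z fl, are the double crossovers. Comparing them with the parentals, only the e allele has switched, so e is the middle locus and the order is z – e – fl.
Crossovers in the z–e interval produce the single-crossover classes e+ z fl+ and e z+ fl (138 + 182 = 320) plus the double crossovers (12).
RF(z–e) = (320 + 12) / 1500 = 332/1500 = 0.2213 → 22.1 map units.

22.1 map units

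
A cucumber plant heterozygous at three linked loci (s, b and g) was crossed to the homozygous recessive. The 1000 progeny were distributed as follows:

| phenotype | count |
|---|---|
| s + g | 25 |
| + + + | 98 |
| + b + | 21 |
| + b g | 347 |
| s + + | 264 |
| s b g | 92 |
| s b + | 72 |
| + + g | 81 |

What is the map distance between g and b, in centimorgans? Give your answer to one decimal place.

19.9 centimorgans

The two most frequent reciprocal classes, + b g and s + +, are the parental types, so the F1 was + b g / s + +.
The two rarest classes, + b + and s + g, are the double crossovers. Comparing them with the parentals, only the g allele has switched, so g is the middle locus and the order is s – g – b.
Crossovers in the g–b interval produce the single-crossover classes + + g and s b + (81 + 72 = 153) plus the double crossovers (46).
RF(g–b) = (153 + 46) / 1000 = 199/1000 = 0.1990 → 19.9 centimorgans.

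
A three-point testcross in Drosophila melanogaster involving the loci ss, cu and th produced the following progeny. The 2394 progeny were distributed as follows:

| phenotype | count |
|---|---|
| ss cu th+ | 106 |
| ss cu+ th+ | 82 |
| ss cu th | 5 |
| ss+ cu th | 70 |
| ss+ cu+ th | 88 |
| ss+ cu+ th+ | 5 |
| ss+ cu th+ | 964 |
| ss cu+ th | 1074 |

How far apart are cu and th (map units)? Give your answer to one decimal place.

The two most frequent reciprocal classes, ss+ cu th+ and ss cu+ th, are the parental types, so the F1 was ss+ cu th+ / ss cu+ th.
The two rarest classes, ss+ cu+ th+ and ss cu th, are the double crossovers. Comparing them with the parentals, only the cu allele has switched, so cu is the middle locus and the order is th – cu – ss.
Crossovers in the th–cu interval produce the single-crossover classes ss+ cu th and ss cu+ th+ (70 + 82 = 152) plus the double crossovers (10).
RF(th–cu) = (152 + 10) / 2394 = 162/2394 = 0.0677 → 6.8 map units.

6.8 map units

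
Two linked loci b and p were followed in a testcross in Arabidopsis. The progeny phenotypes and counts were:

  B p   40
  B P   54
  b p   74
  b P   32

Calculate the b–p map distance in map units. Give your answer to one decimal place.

The two most frequent classes, B P (54) and b p (74), are the parental types, so the F1 was B P / b p.
The recombinant classes are B p and b P: 40 + 32 = 72.
Recombination frequency = 72/200 = 0.3600 ≈ 36.0%, i.e. 36.0 map units.

36.0 map units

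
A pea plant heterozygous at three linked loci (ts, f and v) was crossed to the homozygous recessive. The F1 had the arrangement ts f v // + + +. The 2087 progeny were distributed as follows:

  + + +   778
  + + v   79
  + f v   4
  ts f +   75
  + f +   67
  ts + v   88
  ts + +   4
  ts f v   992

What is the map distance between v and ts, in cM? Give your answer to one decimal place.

The two rarest classes, + f v and ts + +, are the double crossovers. Comparing them with the parentals, only the ts allele has switched, so ts is the middle locus and the order is v – ts – f.
Crossovers in the v–ts interval produce the single-crossover classes ts f + and + + v (75 + 79 = 154) plus the double crossovers (8).
RF(v–ts) = (154 + 8) / 2087 = 162/2087 = 0.0776 → 7.8 cM.

7.8 cM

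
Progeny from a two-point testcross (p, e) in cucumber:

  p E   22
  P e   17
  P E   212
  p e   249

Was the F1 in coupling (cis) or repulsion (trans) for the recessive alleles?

The two most frequent classes are P E (212) and p e (249); these are the parental (non-recombinant) types.
So the F1 carried P E on one chromosome and p e on the other — the recessive alleles are on the same chromosome (cis / coupling).

cis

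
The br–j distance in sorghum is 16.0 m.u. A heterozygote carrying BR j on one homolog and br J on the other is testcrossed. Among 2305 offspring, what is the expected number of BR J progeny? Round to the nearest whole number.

A map distance of 16.0 m.u. corresponds to a recombination frequency of 0.160.
The F1 is BR j / br J, so BR J is a recombinant gamete class with expected frequency r/2 = 0.160/2 = 0.0800.
Expected number = 0.0800 × 2305 = 184.40 ≈ 184.

184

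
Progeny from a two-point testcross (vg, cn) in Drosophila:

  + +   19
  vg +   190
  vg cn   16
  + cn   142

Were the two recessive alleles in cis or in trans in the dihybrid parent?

The two most frequent classes are + cn (142) and vg + (190); these are the parental (non-recombinant) types.
So the F1 carried + cn on one chromosome and vg + on the other — the recessive alleles are on opposite chromosomes (trans / repulsion).

trans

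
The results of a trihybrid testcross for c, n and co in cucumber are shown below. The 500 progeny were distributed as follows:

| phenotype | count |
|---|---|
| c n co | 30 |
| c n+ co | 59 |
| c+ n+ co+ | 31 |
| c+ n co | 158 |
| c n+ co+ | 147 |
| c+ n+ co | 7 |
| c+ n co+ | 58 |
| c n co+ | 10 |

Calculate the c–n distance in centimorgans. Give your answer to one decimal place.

The two most frequent reciprocal classes, c n+ co+ and c+ n co, are the parental types, so the F1 was c n+ co+ / c+ n co.
The two rarest classes, c n co+ and c+ n+ co, are the double crossovers. Comparing them with the parentals, only the n allele has switched, so n is the middle locus and the order is c – n – co.
Crossovers in the c–n interval produce the single-crossover classes c+ n+ co+ and c n co (31 + 30 = 61) plus the double crossovers (17).
RF(c–n) = (61 + 17) / 500 = 78/500 = 0.1560 → 15.6 centimorgans.

15.6 centimorgans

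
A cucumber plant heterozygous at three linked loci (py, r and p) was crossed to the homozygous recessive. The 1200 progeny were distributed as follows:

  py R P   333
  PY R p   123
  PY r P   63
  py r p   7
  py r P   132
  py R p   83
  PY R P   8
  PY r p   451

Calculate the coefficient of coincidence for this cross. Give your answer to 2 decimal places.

The two most frequent reciprocal classes, PY r p and py R P, are the parental types, so the F1 was PY r p / py R P.
The two rarest classes, py r p and PY R P, are the double crossovers. Comparing them with the parentals, only the py allele has switched, so py is the middle locus and the order is r – py – p.
r–py: (255 + 15)/1200 = 0.2250; py–p: (146 + 15)/1200 = 0.1342.
Expected DCO frequency = 0.2250 × 0.1342 ≈ 0.03020; observed = 15/1200 ≈ 0.01250.
Coefficient of coincidence = 0.01250/0.03020 ≈ 0.41.

0.41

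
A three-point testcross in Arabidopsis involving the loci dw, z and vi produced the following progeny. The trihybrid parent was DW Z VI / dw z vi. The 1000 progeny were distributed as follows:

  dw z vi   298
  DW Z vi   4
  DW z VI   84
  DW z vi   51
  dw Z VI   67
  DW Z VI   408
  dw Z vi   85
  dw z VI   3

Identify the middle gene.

vi

The two rarest classes, DW Z vi and dw z VI, are the double crossovers. Comparing them with the parentals, only the vi allele has switched, so vi is the middle locus and the order is dw – vi – z.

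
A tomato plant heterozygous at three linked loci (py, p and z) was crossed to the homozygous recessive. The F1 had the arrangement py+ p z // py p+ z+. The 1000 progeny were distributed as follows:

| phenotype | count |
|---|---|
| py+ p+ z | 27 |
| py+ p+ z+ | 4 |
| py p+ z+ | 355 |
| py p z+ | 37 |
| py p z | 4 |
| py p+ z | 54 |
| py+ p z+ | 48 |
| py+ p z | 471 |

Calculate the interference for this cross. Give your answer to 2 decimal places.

The two rarest classes, py p z and py+ p+ z+, are the double crossovers. Comparing them with the parentals, only the py allele has switched, so py is the middle locus and the order is z – py – p.
z–py: (102 + 8)/1000 = 0.1100; py–p: (64 + 8)/1000 = 0.0720.
Expected DCO frequency = 0.1100 × 0.0720 ≈ 0.00792; observed = 8/1000 ≈ 0.00800.
Coefficient of coincidence = 0.00800/0.00792 ≈ 1.01; interference = 1 − 1.01 = -0.01.

-0.01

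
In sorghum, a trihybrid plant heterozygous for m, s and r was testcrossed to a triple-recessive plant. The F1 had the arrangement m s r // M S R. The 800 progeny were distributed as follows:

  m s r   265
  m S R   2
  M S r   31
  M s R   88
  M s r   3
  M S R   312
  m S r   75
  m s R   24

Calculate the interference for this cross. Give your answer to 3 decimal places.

The two rarest classes, M s r and m S R, are the double crossovers. Comparing them with the parentals, only the m allele has switched, so m is the middle locus and the order is s – m – r.
s–m: (163 + 5)/800 = 0.2100; m–r: (55 + 5)/800 = 0.0750.
Expected DCO frequency = 0.2100 × 0.0750 ≈ 0.01575; observed = 5/800 ≈ 0.00625.
Coefficient of coincidence = 0.00625/0.01575 ≈ 0.397; interference = 1 − 0.397 = 0.603.

0.603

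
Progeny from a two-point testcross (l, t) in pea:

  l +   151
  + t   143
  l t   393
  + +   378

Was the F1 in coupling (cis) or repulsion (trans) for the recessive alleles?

cis

The two most frequent classes are + + (378) and l t (393); these are the parental (non-recombinant) types.
So the F1 carried + + on one chromosome and l t on the other — the recessive alleles are on the same chromosome (cis / coupling).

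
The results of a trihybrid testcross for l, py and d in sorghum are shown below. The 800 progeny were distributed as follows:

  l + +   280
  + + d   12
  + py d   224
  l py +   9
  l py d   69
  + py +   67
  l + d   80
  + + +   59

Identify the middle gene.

py

The two most frequent reciprocal classes, + py d and l + +, are the parental types, so the F1 was + py d / l + +.
The two rarest classes, + + d and l py +, are the double crossovers. Comparing them with the parentals, only the py allele has switched, so py is the middle locus and the order is d – py – l.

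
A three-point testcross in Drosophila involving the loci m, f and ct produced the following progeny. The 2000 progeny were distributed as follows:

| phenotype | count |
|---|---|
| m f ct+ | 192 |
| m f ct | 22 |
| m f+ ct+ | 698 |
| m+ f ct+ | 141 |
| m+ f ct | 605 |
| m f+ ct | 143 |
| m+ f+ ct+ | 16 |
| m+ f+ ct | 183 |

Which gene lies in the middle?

The two most frequent reciprocal classes, m+ f ct and m f+ ct+, are the parental types, so the F1 was m+ f ct / m f+ ct+.
The two rarest classes, m f ct and m+ f+ ct+, are the double crossovers. Comparing them with the parentals, only the m allele has switched, so m is the middle locus and the order is f – m – ct.

m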